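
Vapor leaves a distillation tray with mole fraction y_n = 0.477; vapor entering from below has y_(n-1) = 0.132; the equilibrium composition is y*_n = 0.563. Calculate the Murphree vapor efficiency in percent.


Murphree vapor efficiency: EMV = (y_n - y_(n-1)) / (y*_n - y_(n-1)) * 100
EMV = (0.477 - 0.132) / (0.563 - 0.132) * 100 = 0.345 / 0.431 * 100 = 80.05

80.05 %


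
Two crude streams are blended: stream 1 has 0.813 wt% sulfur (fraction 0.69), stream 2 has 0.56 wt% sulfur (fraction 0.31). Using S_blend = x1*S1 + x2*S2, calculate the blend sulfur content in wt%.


Linear sulfur blending: S_blend = x1*S1 + x2*S2
Contribution 1: 0.69 * 0.813 = 0.56097 wt%
Contribution 2: 0.31 * 0.56 = 0.1736 wt%
S_blend = 0.56097 + 0.1736 = 0.73457

0.73457 wt%


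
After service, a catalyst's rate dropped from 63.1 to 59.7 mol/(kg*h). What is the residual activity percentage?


Activity (%) = (rate_used / rate_fresh) * 100
rate_used = 59.7, rate_fresh = 63.1
= (59.7 / 63.1) * 100
= 0.9461 * 100 = 94.61

94.61 %


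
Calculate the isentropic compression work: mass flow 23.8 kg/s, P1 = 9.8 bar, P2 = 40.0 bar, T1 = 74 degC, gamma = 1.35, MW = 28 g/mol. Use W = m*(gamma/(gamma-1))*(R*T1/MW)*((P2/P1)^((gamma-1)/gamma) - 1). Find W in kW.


Isentropic work: W = m*(gamma/(gamma-1))*(R*T1/MW)*((P2/P1)^((gamma-1)/gamma) - 1)
T1 = 74 + 273.15 = 347.15 K
Pressure ratio = 40.0 / 9.8 = 4.08163
Exponent = (1.35 - 1)/1.35 = 0.259259
(P2/P1)^exp - 1 = 4.08163^0.259259 - 1 = 0.440005
W = 23.8 * 1.35 / 0.35 * 8.314 * 347.15 / 28 * 0.440005 = 4164

4164 kW


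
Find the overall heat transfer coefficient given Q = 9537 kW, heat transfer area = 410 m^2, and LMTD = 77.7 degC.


From Q = U*A*LMTD, U = Q / (A * LMTD)
U = 9537 / (410 * 77.7) = 9537 / 31857 = 0.2994

0.2994 kW/(m^2*K)


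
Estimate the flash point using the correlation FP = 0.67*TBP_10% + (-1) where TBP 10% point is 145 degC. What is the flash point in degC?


FP = 0.67 * 145 + (-1) = 96.15

96.15 degC


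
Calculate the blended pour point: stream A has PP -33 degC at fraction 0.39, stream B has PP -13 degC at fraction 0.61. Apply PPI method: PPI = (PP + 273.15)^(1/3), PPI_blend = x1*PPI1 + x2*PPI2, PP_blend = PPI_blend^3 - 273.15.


PPI_1 = (-33 + 273.15)^(1/3) = 6.215759
PPI_2 = (-13 + 273.15)^(1/3) = 6.383731
PPI_blend = 0.39 * 6.215759 + 0.61 * 6.383731 = 6.318222
PP_blend = 6.318222^3 - 273.15 = 252.223 - 273.15 = -20.93

-20.93 degC


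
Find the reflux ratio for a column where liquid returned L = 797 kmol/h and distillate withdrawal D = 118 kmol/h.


Reflux ratio definition: R = L / D (liquid returned / distillate withdrawn)
L = 797 kmol/h, D = 118 kmol/h
R = 797 / 118 = 6.754

6.754


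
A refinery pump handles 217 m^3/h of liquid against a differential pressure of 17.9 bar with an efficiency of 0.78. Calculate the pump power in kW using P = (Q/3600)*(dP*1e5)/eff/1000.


Q = 217 / 3600 = 0.0602778 m^3/s
P = 0.0602778 * (17.9 * 1e5) / 0.78 / 1000 = 138.3

138.3 kW


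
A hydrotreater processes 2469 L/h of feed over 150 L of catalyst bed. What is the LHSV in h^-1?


LHSV = volumetric feed rate / catalyst volume
= 2469 L/h / 150 L
= 16.46 h^-1

16.46 h^-1


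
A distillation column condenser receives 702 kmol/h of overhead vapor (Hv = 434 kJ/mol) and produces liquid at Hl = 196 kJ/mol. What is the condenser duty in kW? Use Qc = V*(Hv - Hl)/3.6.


Qc = 702 * (434 - 196) / 3.6 = 702 * 238 / 3.6 = 46410

46410 kW


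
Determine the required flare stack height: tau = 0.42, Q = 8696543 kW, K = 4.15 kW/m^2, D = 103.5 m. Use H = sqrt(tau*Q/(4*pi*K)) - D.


tau*Q/(4*pi*K) = 0.42 * 8696543 / (4 * pi * 4.15) = 70038.7
sqrt(70038.7) = 264.648
H = 264.648 - 103.5 = 161.1

161.1 m


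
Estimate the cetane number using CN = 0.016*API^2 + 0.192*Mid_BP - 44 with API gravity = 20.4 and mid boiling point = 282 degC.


CN = 0.016 * 20.4^2 + 0.192 * 282 - 44
CN = 6.65856 + 54.144 - 44 = 16.80256

16.80256


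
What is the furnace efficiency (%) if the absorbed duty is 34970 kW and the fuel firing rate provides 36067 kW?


Furnace efficiency = Q_absorbed / Q_fuel * 100
= 34970 / 36067 * 100 = 96.96

96.96 %


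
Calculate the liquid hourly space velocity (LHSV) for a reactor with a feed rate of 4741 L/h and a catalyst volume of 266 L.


LHSV = volumetric feed rate / catalyst volume
= 4741 L/h / 266 L
= 17.82 h^-1

17.82 h^-1


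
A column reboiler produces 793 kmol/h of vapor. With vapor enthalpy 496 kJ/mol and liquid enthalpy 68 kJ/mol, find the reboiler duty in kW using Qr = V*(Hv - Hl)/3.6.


Qr = 793 * (496 - 68) / 3.6 = 793 * 428 / 3.6 = 94280

94280 kW


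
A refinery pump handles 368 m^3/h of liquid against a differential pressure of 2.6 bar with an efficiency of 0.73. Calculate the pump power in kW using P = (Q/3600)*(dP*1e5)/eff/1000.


Q = 368 / 3600 = 0.102222 m^3/s
P = 0.102222 * (2.6 * 1e5) / 0.73 / 1000 = 36.41

36.41 kW


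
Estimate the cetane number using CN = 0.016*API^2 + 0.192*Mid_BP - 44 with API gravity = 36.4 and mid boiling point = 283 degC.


CN = 0.016 * 36.4^2 + 0.192 * 283 - 44
CN = 21.19936 + 54.336 - 44 = 31.53536

31.53536


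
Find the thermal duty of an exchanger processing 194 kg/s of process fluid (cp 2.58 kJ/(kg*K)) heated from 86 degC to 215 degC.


Q = m_dot * cp * delta_T
delta_T = 215 - 86 = 129 K
Q = 194 * 2.58 * 129
= 500.52 * 129
= 64567.08 kW

64567.08 kW


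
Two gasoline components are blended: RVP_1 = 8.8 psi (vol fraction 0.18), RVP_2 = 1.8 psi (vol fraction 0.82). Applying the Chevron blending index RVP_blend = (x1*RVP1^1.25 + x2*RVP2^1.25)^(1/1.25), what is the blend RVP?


Chevron index: RVP_blend = (sum xi*RVPi^1.25)^(1/1.25)
RVP^1.25 terms: 0.18 * 8.8^1.25 + 0.82 * 1.8^1.25 = 4.43784
RVP_blend = 4.43784^(1/1.25) = 3.294

3.294 psi


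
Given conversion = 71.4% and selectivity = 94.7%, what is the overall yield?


Overall yield = conversion (%) * selectivity (%) / 100
Conversion = 71.4%, Selectivity = 94.7%
Y = 71.4 * 94.7 / 100
= 67.6158 %

67.6158 %


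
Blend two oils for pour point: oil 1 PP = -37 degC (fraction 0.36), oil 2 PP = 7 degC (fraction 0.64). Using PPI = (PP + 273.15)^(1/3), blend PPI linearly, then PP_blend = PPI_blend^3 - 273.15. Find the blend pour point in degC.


PPI_1 = (-37 + 273.15)^(1/3) = 6.181056
PPI_2 = (7 + 273.15)^(1/3) = 6.543301
PPI_blend = 0.36 * 6.181056 + 0.64 * 6.543301 = 6.412893
PP_blend = 6.412893^3 - 273.15 = 263.7315 - 273.15 = -9.42

-9.42 degC


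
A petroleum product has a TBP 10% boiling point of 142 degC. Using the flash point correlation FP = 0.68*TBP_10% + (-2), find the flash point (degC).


FP = 0.68 * 142 + (-2) = 94.56

94.56 degC


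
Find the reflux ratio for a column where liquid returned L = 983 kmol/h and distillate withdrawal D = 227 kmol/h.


Reflux ratio definition: R = L / D (liquid returned / distillate withdrawn)
L = 983 kmol/h, D = 227 kmol/h
R = 983 / 227 = 4.330

4.330


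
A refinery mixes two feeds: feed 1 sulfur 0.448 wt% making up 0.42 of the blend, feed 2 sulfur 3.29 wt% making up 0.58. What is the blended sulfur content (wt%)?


Linear sulfur blending: S_blend = x1*S1 + x2*S2
Contribution 1: 0.42 * 0.448 = 0.18816 wt%
Contribution 2: 0.58 * 3.29 = 1.9082 wt%
S_blend = 0.18816 + 1.9082 = 2.09636

2.09636 wt%


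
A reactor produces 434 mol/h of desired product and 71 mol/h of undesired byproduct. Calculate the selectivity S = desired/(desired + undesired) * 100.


Selectivity = desired / (desired + undesired) * 100
Total products = 434 + 71 = 505 mol/h
S = 434 / 505 * 100
= 0.8594 * 100
= 85.94 %

85.94 %


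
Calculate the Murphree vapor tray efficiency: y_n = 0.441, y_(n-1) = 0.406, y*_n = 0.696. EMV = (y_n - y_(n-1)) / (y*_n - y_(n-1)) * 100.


Murphree vapor efficiency: EMV = (y_n - y_(n-1)) / (y*_n - y_(n-1)) * 100
EMV = (0.441 - 0.406) / (0.696 - 0.406) * 100 = 0.035 / 0.29 * 100 = 12.07

12.07 %


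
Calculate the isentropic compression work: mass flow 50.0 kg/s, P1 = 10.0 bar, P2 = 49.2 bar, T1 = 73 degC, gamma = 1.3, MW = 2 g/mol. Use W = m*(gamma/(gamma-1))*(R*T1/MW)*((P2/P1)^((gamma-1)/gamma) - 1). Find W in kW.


Isentropic work: W = m*(gamma/(gamma-1))*(R*T1/MW)*((P2/P1)^((gamma-1)/gamma) - 1)
T1 = 73 + 273.15 = 346.15 K
Pressure ratio = 49.2 / 10.0 = 4.92
Exponent = (1.3 - 1)/1.3 = 0.230769
(P2/P1)^exp - 1 = 4.92^0.230769 - 1 = 0.444389
W = 50.0 * 1.3 / 0.3 * 8.314 * 346.15 / 2 * 0.444389 = 138500

138500 kW


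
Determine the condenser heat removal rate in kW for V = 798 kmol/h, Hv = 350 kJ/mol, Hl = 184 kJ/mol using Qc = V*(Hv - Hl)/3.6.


Qc = 798 * (350 - 184) / 3.6 = 798 * 166 / 3.6 = 36800

36800 kW


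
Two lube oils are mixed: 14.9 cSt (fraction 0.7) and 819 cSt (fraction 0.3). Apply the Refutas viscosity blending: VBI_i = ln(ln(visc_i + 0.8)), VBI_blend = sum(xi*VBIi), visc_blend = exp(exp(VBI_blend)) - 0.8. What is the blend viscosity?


Refutas method: VBN_i = 14.534*ln(ln(visc_i + 0.8)) + 10.975, blended linearly by mass fraction; since VBN is linear in VBI_i = ln(ln(visc_i + 0.8)) and the fractions sum to 1, blend VBI directly: visc = exp(exp(VBI_blend)) - 0.8
VBI_1 = ln(ln(14.9 + 0.8)) = 1.01293
VBI_2 = ln(ln(819 + 0.8)) = 1.90346
VBI_blend = 0.7 * 1.01293 + 0.3 * 1.90346 = 1.28009
visc_blend = exp(exp(1.28009)) - 0.8 = 35.69

35.69 cSt


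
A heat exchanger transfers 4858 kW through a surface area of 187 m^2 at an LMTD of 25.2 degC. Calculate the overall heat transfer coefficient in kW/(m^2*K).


From Q = U*A*LMTD, U = Q / (A * LMTD)
U = 4858 / (187 * 25.2) = 4858 / 4712.4 = 1.031

1.031 kW/(m^2*K)


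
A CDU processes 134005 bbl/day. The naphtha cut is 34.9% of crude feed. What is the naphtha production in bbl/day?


Crude throughput = 134005 bbl/day
Fraction yield = 34.9%
yield = throughput * fraction / 100
yield = 134005 * 34.9 / 100 = 46767.745

46767.745 bbl/day


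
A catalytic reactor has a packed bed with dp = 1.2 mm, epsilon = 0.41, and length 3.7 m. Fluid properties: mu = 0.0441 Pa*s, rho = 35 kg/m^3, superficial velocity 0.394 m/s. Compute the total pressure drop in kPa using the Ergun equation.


dp = 1.2 mm = 0.0012 m
Viscous term = 150*0.0441*0.394*(1-0.41)^2 / (0.0012^2*0.41^3) = 9141470
Inertial term = 1.75*35*0.394^2*(1-0.41) / (0.0012*0.41^3) = 67829.4
dP/L = 9141470 + 67829.4 = 9209300 Pa/m
dP = 9209300 * 3.7 / 1000 = 34070 kPa

34070 kPa


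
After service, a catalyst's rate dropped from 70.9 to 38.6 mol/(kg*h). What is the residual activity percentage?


Activity (%) = (rate_used / rate_fresh) * 100
rate_used = 38.6, rate_fresh = 70.9
= (38.6 / 70.9) * 100
= 0.5444 * 100 = 54.44

54.44 %


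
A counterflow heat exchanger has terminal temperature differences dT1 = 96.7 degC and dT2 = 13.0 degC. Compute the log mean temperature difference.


LMTD = (dT1 - dT2) / ln(dT1/dT2)
= (96.7 - 13.0) / ln(96.7 / 13.0) = 83.7 / 2.00666 = 41.71

41.71 degC


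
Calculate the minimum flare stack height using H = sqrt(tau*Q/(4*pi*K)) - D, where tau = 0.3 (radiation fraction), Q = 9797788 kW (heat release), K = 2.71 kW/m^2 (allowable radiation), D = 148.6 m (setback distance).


tau*Q/(4*pi*K) = 0.3 * 9797788 / (4 * pi * 2.71) = 86311.8
sqrt(86311.8) = 293.789
H = 293.789 - 148.6 = 145.2

145.2 m


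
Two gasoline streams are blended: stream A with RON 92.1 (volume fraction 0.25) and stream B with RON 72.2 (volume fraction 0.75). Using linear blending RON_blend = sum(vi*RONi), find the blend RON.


Linear blending: RON_blend = sum(vi * RONi)
Contribution 1: 0.25 * 92.1 = 23.025
Contribution 2: 0.75 * 72.2 = 54.15
RON_blend = 23.025 + 54.15 = 77.175

77.175


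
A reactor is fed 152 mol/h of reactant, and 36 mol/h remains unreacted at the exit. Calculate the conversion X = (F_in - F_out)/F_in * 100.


X = (F_in - F_out) / F_in * 100
Moles reacted = 152 - 36 = 116
X = 116 / 152 * 100
= 0.7632 * 100
= 76.32 %

76.32 %


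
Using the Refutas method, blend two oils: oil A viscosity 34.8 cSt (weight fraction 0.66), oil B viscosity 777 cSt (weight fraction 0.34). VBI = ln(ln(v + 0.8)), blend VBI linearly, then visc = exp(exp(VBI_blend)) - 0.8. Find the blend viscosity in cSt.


Refutas method: VBN_i = 14.534*ln(ln(visc_i + 0.8)) + 10.975, blended linearly by mass fraction; since VBN is linear in VBI_i = ln(ln(visc_i + 0.8)) and the fractions sum to 1, blend VBI directly: visc = exp(exp(VBI_blend)) - 0.8
VBI_1 = ln(ln(34.8 + 0.8)) = 1.27322
VBI_2 = ln(ln(777 + 0.8)) = 1.89559
VBI_blend = 0.66 * 1.27322 + 0.34 * 1.89559 = 1.48483
visc_blend = exp(exp(1.48483)) - 0.8 = 81.82

81.82 cSt


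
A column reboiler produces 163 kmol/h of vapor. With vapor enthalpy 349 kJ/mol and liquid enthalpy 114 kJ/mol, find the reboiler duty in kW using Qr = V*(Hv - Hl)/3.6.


Qr = 163 * (349 - 114) / 3.6 = 163 * 235 / 3.6 = 10640

10640 kW


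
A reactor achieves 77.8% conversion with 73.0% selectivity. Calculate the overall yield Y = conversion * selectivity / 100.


Overall yield = conversion (%) * selectivity (%) / 100
Conversion = 77.8%, Selectivity = 73.0%
Y = 77.8 * 73.0 / 100
= 56.794 %

56.794 %


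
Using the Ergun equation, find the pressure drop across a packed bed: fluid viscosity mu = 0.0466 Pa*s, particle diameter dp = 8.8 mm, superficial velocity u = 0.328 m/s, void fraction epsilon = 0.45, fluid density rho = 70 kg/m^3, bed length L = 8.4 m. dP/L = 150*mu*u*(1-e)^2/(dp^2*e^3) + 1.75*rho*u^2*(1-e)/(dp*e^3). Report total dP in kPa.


dp = 8.8 mm = 0.0088 m
Viscous term = 150*0.0466*0.328*(1-0.45)^2 / (0.0088^2*0.45^3) = 98281.9
Inertial term = 1.75*70*0.328^2*(1-0.45) / (0.0088*0.45^3) = 9039.12
dP/L = 98281.9 + 9039.12 = 107321 Pa/m
dP = 107321 * 8.4 / 1000 = 901.5 kPa

901.5 kPa


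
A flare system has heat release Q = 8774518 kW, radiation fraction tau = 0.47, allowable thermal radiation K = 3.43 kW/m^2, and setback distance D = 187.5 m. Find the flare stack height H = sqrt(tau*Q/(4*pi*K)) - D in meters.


tau*Q/(4*pi*K) = 0.47 * 8774518 / (4 * pi * 3.43) = 95679.1
sqrt(95679.1) = 309.32
H = 309.32 - 187.5 = 121.8

121.8 m


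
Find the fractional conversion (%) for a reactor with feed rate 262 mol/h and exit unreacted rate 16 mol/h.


X = (F_in - F_out) / F_in * 100
Moles reacted = 262 - 16 = 246
X = 246 / 262 * 100
= 0.9389 * 100
= 93.89 %

93.89 %


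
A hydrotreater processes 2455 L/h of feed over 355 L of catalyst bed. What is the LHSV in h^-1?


LHSV = volumetric feed rate / catalyst volume
= 2455 L/h / 355 L
= 6.915 h^-1

6.915 h^-1


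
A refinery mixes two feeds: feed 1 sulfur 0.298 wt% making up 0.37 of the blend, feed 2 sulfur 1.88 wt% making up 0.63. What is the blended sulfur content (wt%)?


Linear sulfur blending: S_blend = x1*S1 + x2*S2
Contribution 1: 0.37 * 0.298 = 0.11026 wt%
Contribution 2: 0.63 * 1.88 = 1.1844 wt%
S_blend = 0.11026 + 1.1844 = 1.29466

1.29466 wt%


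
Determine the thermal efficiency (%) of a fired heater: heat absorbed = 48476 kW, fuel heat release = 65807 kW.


Furnace efficiency = Q_absorbed / Q_fuel * 100
= 48476 / 65807 * 100 = 73.66

73.66 %


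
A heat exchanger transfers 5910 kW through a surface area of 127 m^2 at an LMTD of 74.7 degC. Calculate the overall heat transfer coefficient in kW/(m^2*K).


From Q = U*A*LMTD, U = Q / (A * LMTD)
U = 5910 / (127 * 74.7) = 5910 / 9486.9 = 0.6230

0.6230 kW/(m^2*K)


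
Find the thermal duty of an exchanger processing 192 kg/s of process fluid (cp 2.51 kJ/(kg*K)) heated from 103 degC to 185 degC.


Q = m_dot * cp * delta_T
delta_T = 185 - 103 = 82 K
Q = 192 * 2.51 * 82
= 481.92 * 82
= 39517.44 kW

39517.44 kW


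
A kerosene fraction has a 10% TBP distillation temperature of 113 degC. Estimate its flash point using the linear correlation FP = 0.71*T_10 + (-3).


FP = 0.71 * 113 + (-3) = 77.23

77.23 degC


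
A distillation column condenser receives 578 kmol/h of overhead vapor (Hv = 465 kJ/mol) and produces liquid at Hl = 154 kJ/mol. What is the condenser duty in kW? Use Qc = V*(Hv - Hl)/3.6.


Qc = 578 * (465 - 154) / 3.6 = 578 * 311 / 3.6 = 49930

49930 kW


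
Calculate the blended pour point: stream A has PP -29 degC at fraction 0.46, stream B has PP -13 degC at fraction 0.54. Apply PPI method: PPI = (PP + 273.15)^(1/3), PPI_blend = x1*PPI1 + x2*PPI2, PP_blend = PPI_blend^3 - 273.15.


PPI_1 = (-29 + 273.15)^(1/3) = 6.25008
PPI_2 = (-13 + 273.15)^(1/3) = 6.383731
PPI_blend = 0.46 * 6.25008 + 0.54 * 6.383731 = 6.322252
PP_blend = 6.322252^3 - 273.15 = 252.7059 - 273.15 = -20.44

-20.44 degC


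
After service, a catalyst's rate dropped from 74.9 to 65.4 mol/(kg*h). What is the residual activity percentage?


Activity (%) = (rate_used / rate_fresh) * 100
rate_used = 65.4, rate_fresh = 74.9
= (65.4 / 74.9) * 100
= 0.8732 * 100 = 87.32

87.32 %


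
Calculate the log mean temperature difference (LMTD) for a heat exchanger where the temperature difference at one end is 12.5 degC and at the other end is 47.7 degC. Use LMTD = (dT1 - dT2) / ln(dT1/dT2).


LMTD = (dT1 - dT2) / ln(dT1/dT2)
= (12.5 - 47.7) / ln(12.5 / 47.7) = -35.2 / -1.3392 = 26.28

26.28 degC


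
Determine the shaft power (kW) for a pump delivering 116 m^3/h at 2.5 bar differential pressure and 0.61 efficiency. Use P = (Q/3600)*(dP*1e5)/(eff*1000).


Q = 116 / 3600 = 0.0322222 m^3/s
P = 0.0322222 * (2.5 * 1e5) / 0.61 / 1000 = 13.21

13.21 kW


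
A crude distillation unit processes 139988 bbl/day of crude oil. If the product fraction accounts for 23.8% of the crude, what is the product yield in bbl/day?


Crude throughput = 139988 bbl/day
Fraction yield = 23.8%
yield = throughput * fraction / 100
yield = 139988 * 23.8 / 100 = 33317.144

33317.144 bbl/day


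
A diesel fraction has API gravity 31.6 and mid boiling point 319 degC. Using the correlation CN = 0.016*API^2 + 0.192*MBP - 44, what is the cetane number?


CN = 0.016 * 31.6^2 + 0.192 * 319 - 44
CN = 15.97696 + 61.248 - 44 = 33.22496

33.22496


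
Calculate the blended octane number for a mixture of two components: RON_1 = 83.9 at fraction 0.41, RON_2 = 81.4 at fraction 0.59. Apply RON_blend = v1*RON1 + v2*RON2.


Linear blending: RON_blend = sum(vi * RONi)
Contribution 1: 0.41 * 83.9 = 34.399
Contribution 2: 0.59 * 81.4 = 48.026
RON_blend = 34.399 + 48.026 = 82.425

82.425


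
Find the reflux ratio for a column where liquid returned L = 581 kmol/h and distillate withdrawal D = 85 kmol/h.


Reflux ratio definition: R = L / D (liquid returned / distillate withdrawn)
L = 581 kmol/h, D = 85 kmol/h
R = 581 / 85 = 6.835

6.835


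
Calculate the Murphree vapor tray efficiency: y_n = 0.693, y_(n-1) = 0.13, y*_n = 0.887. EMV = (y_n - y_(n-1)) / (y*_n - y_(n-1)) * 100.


Murphree vapor efficiency: EMV = (y_n - y_(n-1)) / (y*_n - y_(n-1)) * 100
EMV = (0.693 - 0.13) / (0.887 - 0.13) * 100 = 0.563 / 0.757 * 100 = 74.37

74.37 %


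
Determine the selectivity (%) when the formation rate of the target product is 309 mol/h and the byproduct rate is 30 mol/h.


Selectivity = desired / (desired + undesired) * 100
Total products = 309 + 30 = 339 mol/h
S = 309 / 339 * 100
= 0.9115 * 100
= 91.15 %

91.15 %


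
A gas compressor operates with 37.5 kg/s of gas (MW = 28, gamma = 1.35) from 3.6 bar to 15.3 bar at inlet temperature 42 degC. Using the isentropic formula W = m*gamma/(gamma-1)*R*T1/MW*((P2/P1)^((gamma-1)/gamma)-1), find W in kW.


Isentropic work: W = m*(gamma/(gamma-1))*(R*T1/MW)*((P2/P1)^((gamma-1)/gamma) - 1)
T1 = 42 + 273.15 = 315.15 K
Pressure ratio = 15.3 / 3.6 = 4.25
Exponent = (1.35 - 1)/1.35 = 0.259259
(P2/P1)^exp - 1 = 4.25^0.259259 - 1 = 0.455176
W = 37.5 * 1.35 / 0.35 * 8.314 * 315.15 / 28 * 0.455176 = 6161

6161 kW


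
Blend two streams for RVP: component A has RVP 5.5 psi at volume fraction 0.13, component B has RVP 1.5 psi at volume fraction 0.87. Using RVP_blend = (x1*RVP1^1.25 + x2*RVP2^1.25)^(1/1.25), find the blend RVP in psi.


Chevron index: RVP_blend = (sum xi*RVPi^1.25)^(1/1.25)
RVP^1.25 terms: 0.13 * 5.5^1.25 + 0.87 * 1.5^1.25 = 2.53918
RVP_blend = 2.53918^(1/1.25) = 2.107

2.107 psi


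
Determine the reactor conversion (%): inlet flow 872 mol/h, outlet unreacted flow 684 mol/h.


X = (F_in - F_out) / F_in * 100
Moles reacted = 872 - 684 = 188
X = 188 / 872 * 100
= 0.2156 * 100
= 21.56 %

21.56 %


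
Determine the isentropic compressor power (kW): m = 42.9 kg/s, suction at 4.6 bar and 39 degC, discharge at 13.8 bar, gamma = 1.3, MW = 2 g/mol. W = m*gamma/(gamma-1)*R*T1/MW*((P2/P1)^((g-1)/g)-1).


Isentropic work: W = m*(gamma/(gamma-1))*(R*T1/MW)*((P2/P1)^((gamma-1)/gamma) - 1)
T1 = 39 + 273.15 = 312.15 K
Pressure ratio = 13.8 / 4.6 = 3
Exponent = (1.3 - 1)/1.3 = 0.230769
(P2/P1)^exp - 1 = 3^0.230769 - 1 = 0.28856
W = 42.9 * 1.3 / 0.3 * 8.314 * 312.15 / 2 * 0.28856 = 69610

69610 kW


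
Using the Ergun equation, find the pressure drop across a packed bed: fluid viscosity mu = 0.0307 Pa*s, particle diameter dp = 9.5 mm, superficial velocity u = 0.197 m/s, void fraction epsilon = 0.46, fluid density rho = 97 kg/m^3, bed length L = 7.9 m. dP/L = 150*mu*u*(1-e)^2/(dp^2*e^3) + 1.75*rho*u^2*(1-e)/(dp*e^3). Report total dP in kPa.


dp = 9.5 mm = 0.0095 m
Viscous term = 150*0.0307*0.197*(1-0.46)^2 / (0.0095^2*0.46^3) = 30113.6
Inertial term = 1.75*97*0.197^2*(1-0.46) / (0.0095*0.46^3) = 3847.15
dP/L = 30113.6 + 3847.15 = 33960.8 Pa/m
dP = 33960.8 * 7.9 / 1000 = 268.3 kPa

268.3 kPa


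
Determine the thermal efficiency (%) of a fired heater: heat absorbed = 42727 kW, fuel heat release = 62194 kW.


Furnace efficiency = Q_absorbed / Q_fuel * 100
= 42727 / 62194 * 100 = 68.70

68.70 %


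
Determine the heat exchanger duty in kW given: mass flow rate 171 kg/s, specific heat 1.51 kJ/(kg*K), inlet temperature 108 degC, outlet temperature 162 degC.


Q = m_dot * cp * delta_T
delta_T = 162 - 108 = 54 K
Q = 171 * 1.51 * 54
= 258.21 * 54
= 13943.34 kW

13943.34 kW


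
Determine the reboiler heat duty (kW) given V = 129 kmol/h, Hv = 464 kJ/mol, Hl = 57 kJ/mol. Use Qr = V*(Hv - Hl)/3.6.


Qr = 129 * (464 - 57) / 3.6 = 129 * 407 / 3.6 = 14580

14580 kW


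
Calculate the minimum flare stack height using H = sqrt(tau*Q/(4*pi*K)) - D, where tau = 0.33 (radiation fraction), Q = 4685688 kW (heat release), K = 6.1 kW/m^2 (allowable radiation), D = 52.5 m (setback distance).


tau*Q/(4*pi*K) = 0.33 * 4685688 / (4 * pi * 6.1) = 20171.9
sqrt(20171.9) = 142.028
H = 142.028 - 52.5 = 89.53

89.53 m


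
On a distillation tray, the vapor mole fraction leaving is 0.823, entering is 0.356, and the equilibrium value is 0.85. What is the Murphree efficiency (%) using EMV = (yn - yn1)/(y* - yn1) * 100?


Murphree vapor efficiency: EMV = (y_n - y_(n-1)) / (y*_n - y_(n-1)) * 100
EMV = (0.823 - 0.356) / (0.85 - 0.356) * 100 = 0.467 / 0.494 * 100 = 94.53

94.53 %


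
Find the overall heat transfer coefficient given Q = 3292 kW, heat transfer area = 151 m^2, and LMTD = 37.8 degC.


From Q = U*A*LMTD, U = Q / (A * LMTD)
U = 3292 / (151 * 37.8) = 3292 / 5707.8 = 0.5768

0.5768 kW/(m^2*K)


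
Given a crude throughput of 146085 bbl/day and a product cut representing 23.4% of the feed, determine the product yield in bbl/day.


Crude throughput = 146085 bbl/day
Fraction yield = 23.4%
yield = throughput * fraction / 100
yield = 146085 * 23.4 / 100 = 34183.89

34183.89 bbl/day


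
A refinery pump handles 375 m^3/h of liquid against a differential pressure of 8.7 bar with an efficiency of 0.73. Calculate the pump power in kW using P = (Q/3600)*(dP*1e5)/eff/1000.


Q = 375 / 3600 = 0.104167 m^3/s
P = 0.104167 * (8.7 * 1e5) / 0.73 / 1000 = 124.1

124.1 kW


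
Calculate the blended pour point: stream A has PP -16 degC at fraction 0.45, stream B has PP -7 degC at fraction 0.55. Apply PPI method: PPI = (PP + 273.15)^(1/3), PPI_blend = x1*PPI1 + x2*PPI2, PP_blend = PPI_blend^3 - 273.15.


PPI_1 = (-16 + 273.15)^(1/3) = 6.359098
PPI_2 = (-7 + 273.15)^(1/3) = 6.432436
PPI_blend = 0.45 * 6.359098 + 0.55 * 6.432436 = 6.399434
PP_blend = 6.399434^3 - 273.15 = 262.0745 - 273.15 = -11.08

-11.08 degC


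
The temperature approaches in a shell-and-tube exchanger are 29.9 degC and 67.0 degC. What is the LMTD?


LMTD = (dT1 - dT2) / ln(dT1/dT2)
= (29.9 - 67.0) / ln(29.9 / 67.0) = -37.1 / -0.806834 = 45.98

45.98 degC


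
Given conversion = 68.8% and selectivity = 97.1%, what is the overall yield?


Overall yield = conversion (%) * selectivity (%) / 100
Conversion = 68.8%, Selectivity = 97.1%
Y = 68.8 * 97.1 / 100
= 66.8048 %

66.8048 %


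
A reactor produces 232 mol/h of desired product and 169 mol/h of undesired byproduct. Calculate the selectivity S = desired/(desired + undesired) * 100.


Selectivity = desired / (desired + undesired) * 100
Total products = 232 + 169 = 401 mol/h
S = 232 / 401 * 100
= 0.5786 * 100
= 57.86 %

57.86 %


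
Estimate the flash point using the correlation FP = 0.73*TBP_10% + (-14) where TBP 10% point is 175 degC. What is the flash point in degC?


FP = 0.73 * 175 + (-14) = 113.75

113.75 degC


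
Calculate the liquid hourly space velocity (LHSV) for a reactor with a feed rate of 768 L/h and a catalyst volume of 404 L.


LHSV = volumetric feed rate / catalyst volume
= 768 L/h / 404 L
= 1.901 h^-1

1.901 h^-1


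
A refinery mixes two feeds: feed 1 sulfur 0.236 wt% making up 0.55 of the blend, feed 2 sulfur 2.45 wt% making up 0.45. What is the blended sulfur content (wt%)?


Linear sulfur blending: S_blend = x1*S1 + x2*S2
Contribution 1: 0.55 * 0.236 = 0.1298 wt%
Contribution 2: 0.45 * 2.45 = 1.1025 wt%
S_blend = 0.1298 + 1.1025 = 1.2323

1.2323 wt%


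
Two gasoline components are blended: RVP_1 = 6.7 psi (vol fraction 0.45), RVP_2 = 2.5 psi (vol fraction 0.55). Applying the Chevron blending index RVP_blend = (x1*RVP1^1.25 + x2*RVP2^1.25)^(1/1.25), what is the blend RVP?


Chevron index: RVP_blend = (sum xi*RVPi^1.25)^(1/1.25)
RVP^1.25 terms: 0.45 * 6.7^1.25 + 0.55 * 2.5^1.25 = 6.57969
RVP_blend = 6.57969^(1/1.25) = 4.514

4.514 psi


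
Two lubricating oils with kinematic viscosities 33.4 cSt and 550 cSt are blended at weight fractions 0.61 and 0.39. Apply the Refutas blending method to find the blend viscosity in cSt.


Refutas method: VBN_i = 14.534*ln(ln(visc_i + 0.8)) + 10.975, blended linearly by mass fraction; since VBN is linear in VBI_i = ln(ln(visc_i + 0.8)) and the fractions sum to 1, blend VBI directly: visc = exp(exp(VBI_blend)) - 0.8
VBI_1 = ln(ln(33.4 + 0.8)) = 1.26193
VBI_2 = ln(ln(550 + 0.8)) = 1.84235
VBI_blend = 0.61 * 1.26193 + 0.39 * 1.84235 = 1.48829
visc_blend = exp(exp(1.48829)) - 0.8 = 83.09

83.09 cSt


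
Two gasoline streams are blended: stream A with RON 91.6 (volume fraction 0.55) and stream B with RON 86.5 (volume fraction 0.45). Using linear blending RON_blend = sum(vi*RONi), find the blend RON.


Linear blending: RON_blend = sum(vi * RONi)
Contribution 1: 0.55 * 91.6 = 50.38
Contribution 2: 0.45 * 86.5 = 38.925
RON_blend = 50.38 + 38.925 = 89.305

89.305


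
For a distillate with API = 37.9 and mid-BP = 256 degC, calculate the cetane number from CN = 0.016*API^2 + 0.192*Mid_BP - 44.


CN = 0.016 * 37.9^2 + 0.192 * 256 - 44
CN = 22.98256 + 49.152 - 44 = 28.13456

28.13456


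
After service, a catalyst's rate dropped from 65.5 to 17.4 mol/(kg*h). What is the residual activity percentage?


Activity (%) = (rate_used / rate_fresh) * 100
rate_used = 17.4, rate_fresh = 65.5
= (17.4 / 65.5) * 100
= 0.2656 * 100 = 26.56

26.56 %


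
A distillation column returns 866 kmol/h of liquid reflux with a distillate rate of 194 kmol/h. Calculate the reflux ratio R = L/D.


Reflux ratio definition: R = L / D (liquid returned / distillate withdrawn)
L = 866 kmol/h, D = 194 kmol/h
R = 866 / 194 = 4.464

4.464


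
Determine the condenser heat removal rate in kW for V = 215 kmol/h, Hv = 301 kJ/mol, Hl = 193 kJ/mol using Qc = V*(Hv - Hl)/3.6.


Qc = 215 * (301 - 193) / 3.6 = 215 * 108 / 3.6 = 6450

6450 kW


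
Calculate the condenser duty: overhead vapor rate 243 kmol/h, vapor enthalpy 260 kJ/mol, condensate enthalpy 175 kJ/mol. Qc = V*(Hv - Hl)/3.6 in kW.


Qc = 243 * (260 - 175) / 3.6 = 243 * 85 / 3.6 = 5738

5738 kW


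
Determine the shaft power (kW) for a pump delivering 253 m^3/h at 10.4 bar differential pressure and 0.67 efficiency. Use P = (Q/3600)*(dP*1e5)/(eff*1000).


Q = 253 / 3600 = 0.0702778 m^3/s
P = 0.0702778 * (10.4 * 1e5) / 0.67 / 1000 = 109.1

109.1 kW


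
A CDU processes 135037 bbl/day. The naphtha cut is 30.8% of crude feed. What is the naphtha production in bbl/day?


Crude throughput = 135037 bbl/day
Fraction yield = 30.8%
yield = throughput * fraction / 100
yield = 135037 * 30.8 / 100 = 41591.396

41591.396 bbl/day


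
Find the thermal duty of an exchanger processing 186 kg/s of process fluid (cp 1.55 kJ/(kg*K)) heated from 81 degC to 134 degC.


Q = m_dot * cp * delta_T
delta_T = 134 - 81 = 53 K
Q = 186 * 1.55 * 53
= 288.3 * 53
= 15279.9 kW

15279.9 kW


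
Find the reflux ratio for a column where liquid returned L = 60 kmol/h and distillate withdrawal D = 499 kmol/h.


Reflux ratio definition: R = L / D (liquid returned / distillate withdrawn)
L = 60 kmol/h, D = 499 kmol/h
R = 60 / 499 = 0.1202

0.1202


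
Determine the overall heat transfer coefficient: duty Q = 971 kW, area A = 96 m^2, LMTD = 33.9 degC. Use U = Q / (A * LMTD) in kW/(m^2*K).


From Q = U*A*LMTD, U = Q / (A * LMTD)
U = 971 / (96 * 33.9) = 971 / 3254.4 = 0.2984

0.2984 kW/(m^2*K)


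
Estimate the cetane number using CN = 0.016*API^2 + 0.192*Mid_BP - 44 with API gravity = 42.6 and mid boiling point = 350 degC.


CN = 0.016 * 42.6^2 + 0.192 * 350 - 44
CN = 29.03616 + 67.2 - 44 = 52.23616

52.23616


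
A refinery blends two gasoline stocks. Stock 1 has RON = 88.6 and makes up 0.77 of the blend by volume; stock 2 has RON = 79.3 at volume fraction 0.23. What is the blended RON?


Linear blending: RON_blend = sum(vi * RONi)
Contribution 1: 0.77 * 88.6 = 68.222
Contribution 2: 0.23 * 79.3 = 18.239
RON_blend = 68.222 + 18.239 = 86.461

86.461


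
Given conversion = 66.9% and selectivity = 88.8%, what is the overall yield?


Overall yield = conversion (%) * selectivity (%) / 100
Conversion = 66.9%, Selectivity = 88.8%
Y = 66.9 * 88.8 / 100
= 59.4072 %

59.4072 %


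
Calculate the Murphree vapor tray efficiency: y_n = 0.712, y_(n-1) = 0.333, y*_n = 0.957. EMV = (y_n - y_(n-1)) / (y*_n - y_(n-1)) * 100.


Murphree vapor efficiency: EMV = (y_n - y_(n-1)) / (y*_n - y_(n-1)) * 100
EMV = (0.712 - 0.333) / (0.957 - 0.333) * 100 = 0.379 / 0.624 * 100 = 60.74

60.74 %


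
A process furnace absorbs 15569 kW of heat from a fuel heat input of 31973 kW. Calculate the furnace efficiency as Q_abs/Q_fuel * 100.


Furnace efficiency = Q_absorbed / Q_fuel * 100
= 15569 / 31973 * 100 = 48.69

48.69 %


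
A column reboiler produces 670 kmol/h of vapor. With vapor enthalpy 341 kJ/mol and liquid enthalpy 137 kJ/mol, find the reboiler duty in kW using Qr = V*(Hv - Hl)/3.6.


Qr = 670 * (341 - 137) / 3.6 = 670 * 204 / 3.6 = 37970

37970 kW


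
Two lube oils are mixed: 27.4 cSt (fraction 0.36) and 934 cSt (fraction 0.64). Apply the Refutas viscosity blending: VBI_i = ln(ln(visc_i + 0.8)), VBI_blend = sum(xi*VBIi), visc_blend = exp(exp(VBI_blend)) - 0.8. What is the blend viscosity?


Refutas method: VBN_i = 14.534*ln(ln(visc_i + 0.8)) + 10.975, blended linearly by mass fraction; since VBN is linear in VBI_i = ln(ln(visc_i + 0.8)) and the fractions sum to 1, blend VBI directly: visc = exp(exp(VBI_blend)) - 0.8
VBI_1 = ln(ln(27.4 + 0.8)) = 1.20577
VBI_2 = ln(ln(934 + 0.8)) = 1.92284
VBI_blend = 0.36 * 1.20577 + 0.64 * 1.92284 = 1.66469
visc_blend = exp(exp(1.66469)) - 0.8 = 196.4

196.4 cSt


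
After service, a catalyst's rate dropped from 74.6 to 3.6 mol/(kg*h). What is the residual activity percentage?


Activity (%) = (rate_used / rate_fresh) * 100
rate_used = 3.6, rate_fresh = 74.6
= (3.6 / 74.6) * 100
= 0.04826 * 100 = 4.826

4.826 %


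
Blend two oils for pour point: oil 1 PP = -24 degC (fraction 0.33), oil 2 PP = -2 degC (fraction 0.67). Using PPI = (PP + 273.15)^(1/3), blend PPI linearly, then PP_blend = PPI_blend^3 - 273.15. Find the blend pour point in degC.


PPI_1 = (-24 + 273.15)^(1/3) = 6.292458
PPI_2 = (-2 + 273.15)^(1/3) = 6.472467
PPI_blend = 0.33 * 6.292458 + 0.67 * 6.472467 = 6.413064
PP_blend = 6.413064^3 - 273.15 = 263.7526 - 273.15 = -9.4

-9.4 degC


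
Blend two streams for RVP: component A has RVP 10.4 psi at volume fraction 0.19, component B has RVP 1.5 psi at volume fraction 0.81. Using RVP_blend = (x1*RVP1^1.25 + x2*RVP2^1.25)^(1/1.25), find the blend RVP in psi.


Chevron index: RVP_blend = (sum xi*RVPi^1.25)^(1/1.25)
RVP^1.25 terms: 0.19 * 10.4^1.25 + 0.81 * 1.5^1.25 = 4.89312
RVP_blend = 4.89312^(1/1.25) = 3.562

3.562 psi


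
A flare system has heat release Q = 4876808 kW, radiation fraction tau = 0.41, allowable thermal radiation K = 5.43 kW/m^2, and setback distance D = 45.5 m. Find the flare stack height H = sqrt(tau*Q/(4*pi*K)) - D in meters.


tau*Q/(4*pi*K) = 0.41 * 4876808 / (4 * pi * 5.43) = 29302.8
sqrt(29302.8) = 171.181
H = 171.181 - 45.5 = 125.7

125.7 m


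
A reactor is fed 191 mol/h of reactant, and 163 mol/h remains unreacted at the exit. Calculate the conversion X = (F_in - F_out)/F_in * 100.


X = (F_in - F_out) / F_in * 100
Moles reacted = 191 - 163 = 28
X = 28 / 191 * 100
= 0.1466 * 100
= 14.66 %

14.66 %


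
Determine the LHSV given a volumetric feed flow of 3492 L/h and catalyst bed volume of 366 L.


LHSV = volumetric feed rate / catalyst volume
= 3492 L/h / 366 L
= 9.541 h^-1

9.541 h^-1


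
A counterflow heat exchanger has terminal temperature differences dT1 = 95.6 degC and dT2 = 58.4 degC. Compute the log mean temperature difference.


LMTD = (dT1 - dT2) / ln(dT1/dT2)
= (95.6 - 58.4) / ln(95.6 / 58.4) = 37.2 / 0.492857 = 75.48

75.48 degC


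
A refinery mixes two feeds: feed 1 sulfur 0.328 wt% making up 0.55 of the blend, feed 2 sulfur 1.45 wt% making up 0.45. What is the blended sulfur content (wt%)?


Linear sulfur blending: S_blend = x1*S1 + x2*S2
Contribution 1: 0.55 * 0.328 = 0.1804 wt%
Contribution 2: 0.45 * 1.45 = 0.6525 wt%
S_blend = 0.1804 + 0.6525 = 0.8329

0.8329 wt%


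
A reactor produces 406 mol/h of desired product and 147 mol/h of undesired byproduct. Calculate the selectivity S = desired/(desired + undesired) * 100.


Selectivity = desired / (desired + undesired) * 100
Total products = 406 + 147 = 553 mol/h
S = 406 / 553 * 100
= 0.7342 * 100
= 73.42 %

73.42 %


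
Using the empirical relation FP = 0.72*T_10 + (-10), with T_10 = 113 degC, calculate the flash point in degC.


FP = 0.72 * 113 + (-10) = 71.36

71.36 degC


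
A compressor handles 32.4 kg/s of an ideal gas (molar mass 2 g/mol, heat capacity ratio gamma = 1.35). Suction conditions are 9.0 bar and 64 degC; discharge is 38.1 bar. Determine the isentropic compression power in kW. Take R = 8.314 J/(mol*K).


Isentropic work: W = m*(gamma/(gamma-1))*(R*T1/MW)*((P2/P1)^((gamma-1)/gamma) - 1)
T1 = 64 + 273.15 = 337.15 K
Pressure ratio = 38.1 / 9.0 = 4.23333
Exponent = (1.35 - 1)/1.35 = 0.259259
(P2/P1)^exp - 1 = 4.23333^0.259259 - 1 = 0.453694
W = 32.4 * 1.35 / 0.35 * 8.314 * 337.15 / 2 * 0.453694 = 79470

79470 kW


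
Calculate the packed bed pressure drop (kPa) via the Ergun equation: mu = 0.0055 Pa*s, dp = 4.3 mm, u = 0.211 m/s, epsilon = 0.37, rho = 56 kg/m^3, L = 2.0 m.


dp = 4.3 mm = 0.0043 m
Viscous term = 150*0.0055*0.211*(1-0.37)^2 / (0.0043^2*0.37^3) = 73769.3
Inertial term = 1.75*56*0.211^2*(1-0.37) / (0.0043*0.37^3) = 12620
dP/L = 73769.3 + 12620 = 86389.3 Pa/m
dP = 86389.3 * 2.0 / 1000 = 172.8 kPa

172.8 kPa


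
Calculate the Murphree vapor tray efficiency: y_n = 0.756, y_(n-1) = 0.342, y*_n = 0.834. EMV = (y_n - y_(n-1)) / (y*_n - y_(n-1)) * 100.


Murphree vapor efficiency: EMV = (y_n - y_(n-1)) / (y*_n - y_(n-1)) * 100
EMV = (0.756 - 0.342) / (0.834 - 0.342) * 100 = 0.414 / 0.492 * 100 = 84.15

84.15 %


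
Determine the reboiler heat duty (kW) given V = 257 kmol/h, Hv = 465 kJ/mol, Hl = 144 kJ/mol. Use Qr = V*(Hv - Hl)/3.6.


Qr = 257 * (465 - 144) / 3.6 = 257 * 321 / 3.6 = 22920

22920 kW


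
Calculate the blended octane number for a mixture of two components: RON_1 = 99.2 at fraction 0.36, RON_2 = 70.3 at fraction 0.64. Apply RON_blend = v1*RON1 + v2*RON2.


Linear blending: RON_blend = sum(vi * RONi)
Contribution 1: 0.36 * 99.2 = 35.712
Contribution 2: 0.64 * 70.3 = 44.992
RON_blend = 35.712 + 44.992 = 80.704

80.704


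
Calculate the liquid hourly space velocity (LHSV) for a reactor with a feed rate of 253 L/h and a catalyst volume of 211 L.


LHSV = volumetric feed rate / catalyst volume
= 253 L/h / 211 L
= 1.199 h^-1

1.199 h^-1


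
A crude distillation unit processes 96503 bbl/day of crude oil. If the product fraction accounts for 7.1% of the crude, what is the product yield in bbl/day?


Crude throughput = 96503 bbl/day
Fraction yield = 7.1%
yield = throughput * fraction / 100
yield = 96503 * 7.1 / 100 = 6851.713

6851.713 bbl/day


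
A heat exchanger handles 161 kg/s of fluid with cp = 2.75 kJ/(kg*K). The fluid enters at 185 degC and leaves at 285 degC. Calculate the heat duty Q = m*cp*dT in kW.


Q = m_dot * cp * delta_T
delta_T = 285 - 185 = 100 K
Q = 161 * 2.75 * 100
= 442.75 * 100
= 44275 kW

44275 kW


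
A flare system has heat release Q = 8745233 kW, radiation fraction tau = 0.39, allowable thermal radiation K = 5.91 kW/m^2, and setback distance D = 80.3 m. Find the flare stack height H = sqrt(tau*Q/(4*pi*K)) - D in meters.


tau*Q/(4*pi*K) = 0.39 * 8745233 / (4 * pi * 5.91) = 45923.9
sqrt(45923.9) = 214.299
H = 214.299 - 80.3 = 134.0

134.0 m


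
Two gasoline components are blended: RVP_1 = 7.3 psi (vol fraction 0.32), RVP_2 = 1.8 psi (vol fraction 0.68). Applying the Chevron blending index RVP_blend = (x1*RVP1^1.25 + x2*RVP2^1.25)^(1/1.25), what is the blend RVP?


Chevron index: RVP_blend = (sum xi*RVPi^1.25)^(1/1.25)
RVP^1.25 terms: 0.32 * 7.3^1.25 + 0.68 * 1.8^1.25 = 5.2575
RVP_blend = 5.2575^(1/1.25) = 3.772

3.772 psi


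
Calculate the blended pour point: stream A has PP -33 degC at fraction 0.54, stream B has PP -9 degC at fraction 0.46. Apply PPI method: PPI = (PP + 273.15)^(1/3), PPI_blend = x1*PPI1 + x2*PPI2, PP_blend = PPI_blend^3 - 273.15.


PPI_1 = (-33 + 273.15)^(1/3) = 6.215759
PPI_2 = (-9 + 273.15)^(1/3) = 6.416283
PPI_blend = 0.54 * 6.215759 + 0.46 * 6.416283 = 6.308
PP_blend = 6.308^3 - 273.15 = 251.0008 - 273.15 = -22.15

-22.15 degC


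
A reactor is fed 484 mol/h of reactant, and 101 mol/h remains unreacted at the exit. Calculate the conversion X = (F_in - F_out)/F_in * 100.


X = (F_in - F_out) / F_in * 100
Moles reacted = 484 - 101 = 383
X = 383 / 484 * 100
= 0.7913 * 100
= 79.13 %

79.13 %


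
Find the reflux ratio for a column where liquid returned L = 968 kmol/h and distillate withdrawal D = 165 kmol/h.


Reflux ratio definition: R = L / D (liquid returned / distillate withdrawn)
L = 968 kmol/h, D = 165 kmol/h
R = 968 / 165 = 5.867

5.867


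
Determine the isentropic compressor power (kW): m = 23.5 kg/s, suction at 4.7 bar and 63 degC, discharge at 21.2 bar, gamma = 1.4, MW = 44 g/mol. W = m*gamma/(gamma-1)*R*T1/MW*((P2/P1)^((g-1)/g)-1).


Isentropic work: W = m*(gamma/(gamma-1))*(R*T1/MW)*((P2/P1)^((gamma-1)/gamma) - 1)
T1 = 63 + 273.15 = 336.15 K
Pressure ratio = 21.2 / 4.7 = 4.51064
Exponent = (1.4 - 1)/1.4 = 0.285714
(P2/P1)^exp - 1 = 4.51064^0.285714 - 1 = 0.537889
W = 23.5 * 1.4 / 0.4 * 8.314 * 336.15 / 44 * 0.537889 = 2810

2810 kW


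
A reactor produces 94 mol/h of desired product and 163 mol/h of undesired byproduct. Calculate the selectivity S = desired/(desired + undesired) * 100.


Selectivity = desired / (desired + undesired) * 100
Total products = 94 + 163 = 257 mol/h
S = 94 / 257 * 100
= 0.3658 * 100
= 36.58 %

36.58 %
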